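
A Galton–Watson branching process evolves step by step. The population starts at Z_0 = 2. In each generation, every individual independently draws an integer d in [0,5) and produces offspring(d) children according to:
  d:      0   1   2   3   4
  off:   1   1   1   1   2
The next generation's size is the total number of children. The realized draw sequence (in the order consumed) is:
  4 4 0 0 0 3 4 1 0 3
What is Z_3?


gen 0: Z_0=2, draws=[4, 4], offspring=[2, 2], Z_1=4
gen 1: Z_1=4, draws=[0, 0, 0, 3], offspring=[1, 1, 1, 1], Z_2=4
gen 2: Z_2=4, draws=[4, 1, 0, 3], offspring=[2, 1, 1, 1], Z_3=5

5


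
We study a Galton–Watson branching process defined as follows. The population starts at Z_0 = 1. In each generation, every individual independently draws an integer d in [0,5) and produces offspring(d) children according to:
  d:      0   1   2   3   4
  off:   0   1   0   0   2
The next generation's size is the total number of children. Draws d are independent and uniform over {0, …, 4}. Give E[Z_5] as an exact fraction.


243/3125

Outcome values over d=0..4: [0, 1, 0, 0, 2]
Σy = 3, Σy² = 5, M = 5
μ = 3/5 = 3/5,  σ² = 5/5 − (3/5)² = 16/25
E[Z_0] = 1
E[Z_1] = 3/5·E[Z_0] = 3/5
E[Z_2] = 3/5·E[Z_1] = 9/25
E[Z_3] = 3/5·E[Z_2] = 27/125
E[Z_4] = 3/5·E[Z_3] = 81/625
E[Z_5] = 3/5·E[Z_4] = 243/3125


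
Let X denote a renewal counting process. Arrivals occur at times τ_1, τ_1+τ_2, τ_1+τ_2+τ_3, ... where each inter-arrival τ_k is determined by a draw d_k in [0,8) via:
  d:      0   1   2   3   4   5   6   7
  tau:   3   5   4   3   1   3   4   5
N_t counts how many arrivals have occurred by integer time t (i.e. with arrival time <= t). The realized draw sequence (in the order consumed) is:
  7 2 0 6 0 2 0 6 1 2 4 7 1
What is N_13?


draw d_1=7: τ_1=5, arrival time A_1=5
draw d_2=2: τ_2=4, arrival time A_2=9
draw d_3=0: τ_3=3, arrival time A_3=12
draw d_4=6: τ_4=4, arrival time A_4=16
draw d_5=0: τ_5=3, arrival time A_5=19
draw d_6=2: τ_6=4, arrival time A_6=23
draw d_7=0: τ_7=3, arrival time A_7=26
draw d_8=6: τ_8=4, arrival time A_8=30
draw d_9=1: τ_9=5, arrival time A_9=35
draw d_10=2: τ_10=4, arrival time A_10=39
draw d_11=4: τ_11=1, arrival time A_11=40
draw d_12=7: τ_12=5, arrival time A_12=45
draw d_13=1: τ_13=5, arrival time A_13=50
N_t over t=0..13: 0:0 1:0 2:0 3:0 4:0 5:1 6:1 7:1 8:1 9:2 10:2 11:2 12:3 13:3

3


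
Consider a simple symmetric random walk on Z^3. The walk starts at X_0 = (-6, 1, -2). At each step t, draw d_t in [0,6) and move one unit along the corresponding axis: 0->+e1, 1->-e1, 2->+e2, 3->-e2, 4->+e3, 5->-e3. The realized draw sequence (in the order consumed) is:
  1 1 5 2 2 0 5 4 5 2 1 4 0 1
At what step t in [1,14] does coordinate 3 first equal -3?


3

t=0: X=(-6, 1, -2), d=1 → -e1, X_1=(-7, 1, -2)
t=1: X=(-7, 1, -2), d=1 → -e1, X_2=(-8, 1, -2)
t=2: X=(-8, 1, -2), d=5 → -e3, X_3=(-8, 1, -3)
t=3: X=(-8, 1, -3), d=2 → +e2, X_4=(-8, 2, -3)
t=4: X=(-8, 2, -3), d=2 → +e2, X_5=(-8, 3, -3)
t=5: X=(-8, 3, -3), d=0 → +e1, X_6=(-7, 3, -3)
t=6: X=(-7, 3, -3), d=5 → -e3, X_7=(-7, 3, -4)
t=7: X=(-7, 3, -4), d=4 → +e3, X_8=(-7, 3, -3)
t=8: X=(-7, 3, -3), d=5 → -e3, X_9=(-7, 3, -4)
t=9: X=(-7, 3, -4), d=2 → +e2, X_10=(-7, 4, -4)
t=10: X=(-7, 4, -4), d=1 → -e1, X_11=(-8, 4, -4)
t=11: X=(-8, 4, -4), d=4 → +e3, X_12=(-8, 4, -3)
t=12: X=(-8, 4, -3), d=0 → +e1, X_13=(-7, 4, -3)
t=13: X=(-7, 4, -3), d=1 → -e1, X_14=(-8, 4, -3)


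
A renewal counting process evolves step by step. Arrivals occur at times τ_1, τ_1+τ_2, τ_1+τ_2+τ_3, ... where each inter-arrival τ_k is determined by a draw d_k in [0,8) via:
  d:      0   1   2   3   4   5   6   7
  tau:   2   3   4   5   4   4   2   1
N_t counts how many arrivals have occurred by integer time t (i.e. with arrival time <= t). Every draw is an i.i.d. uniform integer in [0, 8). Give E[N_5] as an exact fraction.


45001/32768

Inter-arrival values over d=0..7: [2, 3, 4, 5, 4, 4, 2, 1]
Each d has probability 1/8, so the pmf of τ is: f(1) = 1/8, f(2) = 1/4, f(3) = 1/8, f(4) = 3/8, f(5) = 1/8
Renewal equation for m(n) = E[N_n]: condition on τ_1 = k (if k <= n, one arrival plus a fresh copy on the remaining n−k steps): m(n) = F(n) + Σ_{k<=n} f(k)·m(n−k), where F(n) = P(τ <= n) and m(0) = 0
m(1) = F(1) = 1/8
m(2) = F(2) + f(1)·m(1) = 3/8 + 1/8·1/8 = 25/64
m(3) = F(3) + f(1)·m(2) + f(2)·m(1) = 1/2 + 1/8·25/64 + 1/4·1/8 = 297/512
m(4) = F(4) + f(1)·m(3) + f(2)·m(2) + f(3)·m(1) = 7/8 + 1/8·297/512 + 1/4·25/64 + 1/8·1/8 = 4345/4096
m(5) = F(5) + f(1)·m(4) + f(2)·m(3) + f(3)·m(2) + f(4)·m(1) = 1 + 1/8·4345/4096 + 1/4·297/512 + 1/8·25/64 + 3/8·1/8 = 45001/32768
E[N_5] = m(5) = 45001/32768


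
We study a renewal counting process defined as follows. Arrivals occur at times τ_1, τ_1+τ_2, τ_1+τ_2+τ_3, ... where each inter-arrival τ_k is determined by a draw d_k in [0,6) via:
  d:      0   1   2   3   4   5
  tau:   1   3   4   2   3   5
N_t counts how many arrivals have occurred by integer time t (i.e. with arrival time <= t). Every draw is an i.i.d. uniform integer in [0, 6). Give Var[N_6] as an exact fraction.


1118719151/2176782336

Inter-arrival values over d=0..5: [1, 3, 4, 2, 3, 5]
Each d has probability 1/6, so the pmf of τ is: f(1) = 1/6, f(2) = 1/6, f(3) = 1/3, f(4) = 1/6, f(5) = 1/6
Let p_n(j) = P(N_n = j), with p_0 = [1]. Condition on τ_1: p_n(0) = P(τ > n), and for j >= 1, p_n(j) = Σ_{k<=n} f(k)·p_{n−k}(j−1)
p_1 = [5/6, 1/6]  (j = 0..1)
p_2 = [2/3, 11/36, 1/36]  (j = 0..2)
p_3 = [1/3, 7/12, 17/216, 1/216]  (j = 0..3)
p_4 = [1/6, 11/18, 11/54, 23/1296, 1/1296]  (j = 0..4)
p_5 = [0, 11/18, 71/216, 73/1296, 29/7776, 1/7776]  (j = 0..5)
p_6 = [0, 7/18, 103/216, 155/1296, 1/72, 35/46656, 1/46656]  (j = 0..6)
E[N_6] = Σ j·p_6(j) = 82153/46656;  E[N_6²] = Σ j²·p_6(j) = 168635/46656
Var[N_6] = 168635/46656 − (82153/46656)² = 1118719151/2176782336


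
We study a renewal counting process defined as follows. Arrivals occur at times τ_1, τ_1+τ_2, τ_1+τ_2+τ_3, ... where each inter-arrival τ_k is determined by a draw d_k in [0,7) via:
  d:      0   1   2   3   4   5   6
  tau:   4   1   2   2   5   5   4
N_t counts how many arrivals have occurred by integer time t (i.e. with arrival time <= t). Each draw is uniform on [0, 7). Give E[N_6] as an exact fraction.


Inter-arrival values over d=0..6: [4, 1, 2, 2, 5, 5, 4]
Each d has probability 1/7, so the pmf of τ is: f(1) = 1/7, f(2) = 2/7, f(4) = 2/7, f(5) = 2/7
Renewal equation for m(n) = E[N_n]: condition on τ_1 = k (if k <= n, one arrival plus a fresh copy on the remaining n−k steps): m(n) = F(n) + Σ_{k<=n} f(k)·m(n−k), where F(n) = P(τ <= n) and m(0) = 0
m(1) = F(1) = 1/7
m(2) = F(2) + f(1)·m(1) = 3/7 + 1/7·1/7 = 22/49
m(3) = F(3) + f(1)·m(2) + f(2)·m(1) = 3/7 + 1/7·22/49 + 2/7·1/7 = 183/343
m(4) = F(4) + f(1)·m(3) + f(2)·m(2) = 5/7 + 1/7·183/343 + 2/7·22/49 = 2206/2401
m(5) = F(5) + f(1)·m(4) + f(2)·m(3) + f(4)·m(1) = 1 + 1/7·2206/2401 + 2/7·183/343 + 2/7·1/7 = 22261/16807
m(6) = F(6) + f(1)·m(5) + f(2)·m(4) + f(4)·m(2) + f(5)·m(1) = 1 + 1/7·22261/16807 + 2/7·2206/2401 + 2/7·22/49 + 2/7·1/7 = 190688/117649
E[N_6] = m(6) = 190688/117649

190688/117649


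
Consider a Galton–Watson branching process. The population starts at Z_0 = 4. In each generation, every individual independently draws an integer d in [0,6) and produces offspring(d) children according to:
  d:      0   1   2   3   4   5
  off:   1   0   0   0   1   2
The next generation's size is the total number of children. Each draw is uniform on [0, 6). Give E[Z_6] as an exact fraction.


256/729

Outcome values over d=0..5: [1, 0, 0, 0, 1, 2]
Σy = 4, Σy² = 6, M = 6
μ = 4/6 = 2/3,  σ² = 6/6 − (2/3)² = 5/9
E[Z_0] = 4
E[Z_1] = 2/3·E[Z_0] = 8/3
E[Z_2] = 2/3·E[Z_1] = 16/9
E[Z_3] = 2/3·E[Z_2] = 32/27
E[Z_4] = 2/3·E[Z_3] = 64/81
E[Z_5] = 2/3·E[Z_4] = 128/243
E[Z_6] = 2/3·E[Z_5] = 256/729


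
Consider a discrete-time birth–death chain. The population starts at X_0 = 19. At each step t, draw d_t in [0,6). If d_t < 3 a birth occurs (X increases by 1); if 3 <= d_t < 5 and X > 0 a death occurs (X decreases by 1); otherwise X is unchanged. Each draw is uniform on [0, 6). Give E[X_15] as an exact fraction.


43/2

X can drop by at most 1 per step and X_0 = 19 > T = 15, so X_t >= 19 − t >= 4 > 0 for every t <= 15: the floor at 0 (the 'and X > 0' condition) never binds. Hence X_15 = X_0 + Σ_{t<15} Y_t with i.i.d. increments Y_t = y(d_t) ∈ {+1, −1, 0}.
Outcome values over d=0..5: [1, 1, 1, -1, -1, 0]
Σy = 1, Σy² = 5, M = 6
μ = 1/6 = 1/6,  σ² = 5/6 − (1/6)² = 29/36
E[X_15] = 19 + 15·(1/6) = 43/2


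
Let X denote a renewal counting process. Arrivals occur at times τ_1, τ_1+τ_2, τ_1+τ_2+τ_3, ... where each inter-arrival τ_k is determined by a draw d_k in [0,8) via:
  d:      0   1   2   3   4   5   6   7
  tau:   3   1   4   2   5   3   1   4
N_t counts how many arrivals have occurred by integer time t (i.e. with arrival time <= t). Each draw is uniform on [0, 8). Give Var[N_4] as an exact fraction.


32351/65536

Inter-arrival values over d=0..7: [3, 1, 4, 2, 5, 3, 1, 4]
Each d has probability 1/8, so the pmf of τ is: f(1) = 1/4, f(2) = 1/8, f(3) = 1/4, f(4) = 1/4, f(5) = 1/8
Let p_n(j) = P(N_n = j), with p_0 = [1]. Condition on τ_1: p_n(0) = P(τ > n), and for j >= 1, p_n(j) = Σ_{k<=n} f(k)·p_{n−k}(j−1)
p_1 = [3/4, 1/4]  (j = 0..1)
p_2 = [5/8, 5/16, 1/16]  (j = 0..2)
p_3 = [3/8, 1/2, 7/64, 1/64]  (j = 0..3)
p_4 = [1/8, 39/64, 29/128, 9/256, 1/256]  (j = 0..4)
E[N_4] = Σ j·p_4(j) = 303/256;  E[N_4²] = Σ j²·p_4(j) = 485/256
Var[N_4] = 485/256 − (303/256)² = 32351/65536


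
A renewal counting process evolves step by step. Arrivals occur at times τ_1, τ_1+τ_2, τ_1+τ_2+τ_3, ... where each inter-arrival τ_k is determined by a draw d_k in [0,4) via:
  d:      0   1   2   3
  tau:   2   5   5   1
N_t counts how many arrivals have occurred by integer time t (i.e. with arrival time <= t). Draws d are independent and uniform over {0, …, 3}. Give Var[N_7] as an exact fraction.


196807991/268435456

Inter-arrival values over d=0..3: [2, 5, 5, 1]
Each d has probability 1/4, so the pmf of τ is: f(1) = 1/4, f(2) = 1/4, f(5) = 1/2
Let p_n(j) = P(N_n = j), with p_0 = [1]. Condition on τ_1: p_n(0) = P(τ > n), and for j >= 1, p_n(j) = Σ_{k<=n} f(k)·p_{n−k}(j−1)
p_1 = [3/4, 1/4]  (j = 0..1)
p_2 = [1/2, 7/16, 1/16]  (j = 0..2)
p_3 = [1/2, 5/16, 11/64, 1/64]  (j = 0..3)
p_4 = [1/2, 1/4, 3/16, 15/256, 1/256]  (j = 0..4)
p_5 = [0, 3/4, 9/64, 23/256, 19/1024, 1/1024]  (j = 0..5)
p_6 = [0, 1/2, 3/8, 21/256, 19/512, 23/4096, 1/4096]  (j = 0..6)
p_7 = [0, 1/4, 17/32, 41/256, 11/256, 57/4096, 27/16384, 1/16384]  (j = 0..7)
E[N_7] = Σ j·p_7(j) = 33501/16384;  E[N_7²] = Σ j²·p_7(j) = 80513/16384
Var[N_7] = 80513/16384 − (33501/16384)² = 196807991/268435456


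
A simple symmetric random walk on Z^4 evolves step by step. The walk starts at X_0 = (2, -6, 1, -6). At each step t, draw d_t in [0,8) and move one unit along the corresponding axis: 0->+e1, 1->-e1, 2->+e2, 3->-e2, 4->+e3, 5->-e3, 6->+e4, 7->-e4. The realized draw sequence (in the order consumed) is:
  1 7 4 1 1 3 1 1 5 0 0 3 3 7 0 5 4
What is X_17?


t=0: X=(2, -6, 1, -6), d=1 → -e1, X_1=(1, -6, 1, -6)
t=1: X=(1, -6, 1, -6), d=7 → -e4, X_2=(1, -6, 1, -7)
t=2: X=(1, -6, 1, -7), d=4 → +e3, X_3=(1, -6, 2, -7)
t=3: X=(1, -6, 2, -7), d=1 → -e1, X_4=(0, -6, 2, -7)
t=4: X=(0, -6, 2, -7), d=1 → -e1, X_5=(-1, -6, 2, -7)
t=5: X=(-1, -6, 2, -7), d=3 → -e2, X_6=(-1, -7, 2, -7)
t=6: X=(-1, -7, 2, -7), d=1 → -e1, X_7=(-2, -7, 2, -7)
t=7: X=(-2, -7, 2, -7), d=1 → -e1, X_8=(-3, -7, 2, -7)
t=8: X=(-3, -7, 2, -7), d=5 → -e3, X_9=(-3, -7, 1, -7)
t=9: X=(-3, -7, 1, -7), d=0 → +e1, X_10=(-2, -7, 1, -7)
t=10: X=(-2, -7, 1, -7), d=0 → +e1, X_11=(-1, -7, 1, -7)
t=11: X=(-1, -7, 1, -7), d=3 → -e2, X_12=(-1, -8, 1, -7)
t=12: X=(-1, -8, 1, -7), d=3 → -e2, X_13=(-1, -9, 1, -7)
t=13: X=(-1, -9, 1, -7), d=7 → -e4, X_14=(-1, -9, 1, -8)
t=14: X=(-1, -9, 1, -8), d=0 → +e1, X_15=(0, -9, 1, -8)
t=15: X=(0, -9, 1, -8), d=5 → -e3, X_16=(0, -9, 0, -8)
t=16: X=(0, -9, 0, -8), d=4 → +e3, X_17=(0, -9, 1, -8)

(0, -9, 1, -8)


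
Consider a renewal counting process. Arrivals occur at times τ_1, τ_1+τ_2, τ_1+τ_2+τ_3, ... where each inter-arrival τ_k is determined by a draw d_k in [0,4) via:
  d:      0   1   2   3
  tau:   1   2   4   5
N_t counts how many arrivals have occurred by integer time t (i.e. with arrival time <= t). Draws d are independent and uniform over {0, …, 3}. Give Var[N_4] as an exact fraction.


Inter-arrival values over d=0..3: [1, 2, 4, 5]
Each d has probability 1/4, so the pmf of τ is: f(1) = 1/4, f(2) = 1/4, f(4) = 1/4, f(5) = 1/4
Let p_n(j) = P(N_n = j), with p_0 = [1]. Condition on τ_1: p_n(0) = P(τ > n), and for j >= 1, p_n(j) = Σ_{k<=n} f(k)·p_{n−k}(j−1)
p_1 = [3/4, 1/4]  (j = 0..1)
p_2 = [1/2, 7/16, 1/16]  (j = 0..2)
p_3 = [1/2, 5/16, 11/64, 1/64]  (j = 0..3)
p_4 = [1/4, 1/2, 3/16, 15/256, 1/256]  (j = 0..4)
E[N_4] = Σ j·p_4(j) = 273/256;  E[N_4²] = Σ j²·p_4(j) = 471/256
Var[N_4] = 471/256 − (273/256)² = 46047/65536

46047/65536


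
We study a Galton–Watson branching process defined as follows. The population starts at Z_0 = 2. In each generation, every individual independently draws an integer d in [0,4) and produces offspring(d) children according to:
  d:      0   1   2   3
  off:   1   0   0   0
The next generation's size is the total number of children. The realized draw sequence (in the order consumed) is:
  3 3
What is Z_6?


gen 0: Z_0=2, draws=[3, 3], offspring=[0, 0], Z_1=0
gen 1: Z_1=0, draws=[], offspring=[], Z_2=0
gen 2: Z_2=0, draws=[], offspring=[], Z_3=0
gen 3: Z_3=0, draws=[], offspring=[], Z_4=0
gen 4: Z_4=0, draws=[], offspring=[], Z_5=0
gen 5: Z_5=0, draws=[], offspring=[], Z_6=0

0


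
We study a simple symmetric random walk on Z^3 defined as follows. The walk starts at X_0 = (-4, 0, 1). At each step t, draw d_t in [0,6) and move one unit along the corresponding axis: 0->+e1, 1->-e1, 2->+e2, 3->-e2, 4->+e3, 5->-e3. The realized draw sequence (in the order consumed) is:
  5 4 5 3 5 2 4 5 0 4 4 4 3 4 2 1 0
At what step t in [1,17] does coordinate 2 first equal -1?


t=0: X=(-4, 0, 1), d=5 → -e3, X_1=(-4, 0, 0)
t=1: X=(-4, 0, 0), d=4 → +e3, X_2=(-4, 0, 1)
t=2: X=(-4, 0, 1), d=5 → -e3, X_3=(-4, 0, 0)
t=3: X=(-4, 0, 0), d=3 → -e2, X_4=(-4, -1, 0)
t=4: X=(-4, -1, 0), d=5 → -e3, X_5=(-4, -1, -1)
t=5: X=(-4, -1, -1), d=2 → +e2, X_6=(-4, 0, -1)
t=6: X=(-4, 0, -1), d=4 → +e3, X_7=(-4, 0, 0)
t=7: X=(-4, 0, 0), d=5 → -e3, X_8=(-4, 0, -1)
t=8: X=(-4, 0, -1), d=0 → +e1, X_9=(-3, 0, -1)
t=9: X=(-3, 0, -1), d=4 → +e3, X_10=(-3, 0, 0)
t=10: X=(-3, 0, 0), d=4 → +e3, X_11=(-3, 0, 1)
t=11: X=(-3, 0, 1), d=4 → +e3, X_12=(-3, 0, 2)
t=12: X=(-3, 0, 2), d=3 → -e2, X_13=(-3, -1, 2)
t=13: X=(-3, -1, 2), d=4 → +e3, X_14=(-3, -1, 3)
t=14: X=(-3, -1, 3), d=2 → +e2, X_15=(-3, 0, 3)
t=15: X=(-3, 0, 3), d=1 → -e1, X_16=(-4, 0, 3)
t=16: X=(-4, 0, 3), d=0 → +e1, X_17=(-3, 0, 3)

4


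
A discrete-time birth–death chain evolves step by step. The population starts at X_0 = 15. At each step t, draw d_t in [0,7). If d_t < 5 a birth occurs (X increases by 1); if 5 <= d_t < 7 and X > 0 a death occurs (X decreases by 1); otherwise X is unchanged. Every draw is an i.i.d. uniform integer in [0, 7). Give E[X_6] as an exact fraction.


X can drop by at most 1 per step and X_0 = 15 > T = 6, so X_t >= 15 − t >= 9 > 0 for every t <= 6: the floor at 0 (the 'and X > 0' condition) never binds. Hence X_6 = X_0 + Σ_{t<6} Y_t with i.i.d. increments Y_t = y(d_t) ∈ {+1, −1, 0}.
Outcome values over d=0..6: [1, 1, 1, 1, 1, -1, -1]
Σy = 3, Σy² = 7, M = 7
μ = 3/7 = 3/7,  σ² = 7/7 − (3/7)² = 40/49
E[X_6] = 15 + 6·(3/7) = 123/7

123/7


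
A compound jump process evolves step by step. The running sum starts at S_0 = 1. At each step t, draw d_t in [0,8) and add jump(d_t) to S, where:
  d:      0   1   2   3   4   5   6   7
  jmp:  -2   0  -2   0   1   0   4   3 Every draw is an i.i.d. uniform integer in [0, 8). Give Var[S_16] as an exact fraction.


Outcome values over d=0..7: [-2, 0, -2, 0, 1, 0, 4, 3]
Σy = 4, Σy² = 34, M = 8
μ = 4/8 = 1/2,  σ² = 34/8 − (1/2)² = 4
Independent increments: Var[S_16] = 16·σ² = 16·(4) = 64

64


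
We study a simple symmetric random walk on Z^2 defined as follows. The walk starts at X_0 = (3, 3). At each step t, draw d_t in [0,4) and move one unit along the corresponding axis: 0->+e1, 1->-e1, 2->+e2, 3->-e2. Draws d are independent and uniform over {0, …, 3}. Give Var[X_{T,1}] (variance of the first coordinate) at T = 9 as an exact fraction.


9/2

Outcome values over d=0..3: [1, -1, 0, 0]
Σy = 0, Σy² = 2, M = 4
μ = 0/4 = 0,  σ² = 2/4 − (0)² = 1/2
Independent increments: Var[X_9] = 9·σ² = 9·(1/2) = 9/2


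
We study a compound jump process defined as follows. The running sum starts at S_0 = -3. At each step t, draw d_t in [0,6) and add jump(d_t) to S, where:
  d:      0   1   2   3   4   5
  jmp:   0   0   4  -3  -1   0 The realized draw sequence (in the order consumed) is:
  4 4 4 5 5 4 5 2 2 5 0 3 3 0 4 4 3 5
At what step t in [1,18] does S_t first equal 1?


t=0: S=-3, d=4, jump=-1, S_1=-4
t=1: S=-4, d=4, jump=-1, S_2=-5
t=2: S=-5, d=4, jump=-1, S_3=-6
t=3: S=-6, d=5, jump=0, S_4=-6
t=4: S=-6, d=5, jump=0, S_5=-6
t=5: S=-6, d=4, jump=-1, S_6=-7
t=6: S=-7, d=5, jump=0, S_7=-7
t=7: S=-7, d=2, jump=4, S_8=-3
t=8: S=-3, d=2, jump=4, S_9=1
t=9: S=1, d=5, jump=0, S_10=1
t=10: S=1, d=0, jump=0, S_11=1
t=11: S=1, d=3, jump=-3, S_12=-2
t=12: S=-2, d=3, jump=-3, S_13=-5
t=13: S=-5, d=0, jump=0, S_14=-5
t=14: S=-5, d=4, jump=-1, S_15=-6
t=15: S=-6, d=4, jump=-1, S_16=-7
t=16: S=-7, d=3, jump=-3, S_17=-10
t=17: S=-10, d=5, jump=0, S_18=-10

9


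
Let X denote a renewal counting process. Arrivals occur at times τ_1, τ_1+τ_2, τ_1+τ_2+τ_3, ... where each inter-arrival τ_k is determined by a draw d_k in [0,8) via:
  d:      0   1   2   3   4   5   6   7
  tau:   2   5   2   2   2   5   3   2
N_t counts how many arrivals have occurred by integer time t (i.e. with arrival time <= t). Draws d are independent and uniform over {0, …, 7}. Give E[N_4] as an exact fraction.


Inter-arrival values over d=0..7: [2, 5, 2, 2, 2, 5, 3, 2]
Each d has probability 1/8, so the pmf of τ is: f(2) = 5/8, f(3) = 1/8, f(5) = 1/4
Renewal equation for m(n) = E[N_n]: condition on τ_1 = k (if k <= n, one arrival plus a fresh copy on the remaining n−k steps): m(n) = F(n) + Σ_{k<=n} f(k)·m(n−k), where F(n) = P(τ <= n) and m(0) = 0
m(1) = F(1) = 0
m(2) = F(2) = 5/8
m(3) = F(3) = 3/4
m(4) = F(4) + f(2)·m(2) = 3/4 + 5/8·5/8 = 73/64
E[N_4] = m(4) = 73/64

73/64


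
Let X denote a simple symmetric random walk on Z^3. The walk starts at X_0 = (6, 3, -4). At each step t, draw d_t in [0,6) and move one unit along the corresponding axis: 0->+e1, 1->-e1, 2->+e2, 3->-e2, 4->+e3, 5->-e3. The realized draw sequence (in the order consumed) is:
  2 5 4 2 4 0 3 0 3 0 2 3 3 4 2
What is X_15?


t=0: X=(6, 3, -4), d=2 → +e2, X_1=(6, 4, -4)
t=1: X=(6, 4, -4), d=5 → -e3, X_2=(6, 4, -5)
t=2: X=(6, 4, -5), d=4 → +e3, X_3=(6, 4, -4)
t=3: X=(6, 4, -4), d=2 → +e2, X_4=(6, 5, -4)
t=4: X=(6, 5, -4), d=4 → +e3, X_5=(6, 5, -3)
t=5: X=(6, 5, -3), d=0 → +e1, X_6=(7, 5, -3)
t=6: X=(7, 5, -3), d=3 → -e2, X_7=(7, 4, -3)
t=7: X=(7, 4, -3), d=0 → +e1, X_8=(8, 4, -3)
t=8: X=(8, 4, -3), d=3 → -e2, X_9=(8, 3, -3)
t=9: X=(8, 3, -3), d=0 → +e1, X_10=(9, 3, -3)
t=10: X=(9, 3, -3), d=2 → +e2, X_11=(9, 4, -3)
t=11: X=(9, 4, -3), d=3 → -e2, X_12=(9, 3, -3)
t=12: X=(9, 3, -3), d=3 → -e2, X_13=(9, 2, -3)
t=13: X=(9, 2, -3), d=4 → +e3, X_14=(9, 2, -2)
t=14: X=(9, 2, -2), d=2 → +e2, X_15=(9, 3, -2)

(9, 3, -2)


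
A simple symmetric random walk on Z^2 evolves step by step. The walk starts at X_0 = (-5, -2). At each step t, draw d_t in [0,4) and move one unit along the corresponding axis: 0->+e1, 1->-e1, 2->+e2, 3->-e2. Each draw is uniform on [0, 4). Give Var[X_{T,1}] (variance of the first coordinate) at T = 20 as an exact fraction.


Outcome values over d=0..3: [1, -1, 0, 0]
Σy = 0, Σy² = 2, M = 4
μ = 0/4 = 0,  σ² = 2/4 − (0)² = 1/2
Independent increments: Var[X_20] = 20·σ² = 20·(1/2) = 10

10


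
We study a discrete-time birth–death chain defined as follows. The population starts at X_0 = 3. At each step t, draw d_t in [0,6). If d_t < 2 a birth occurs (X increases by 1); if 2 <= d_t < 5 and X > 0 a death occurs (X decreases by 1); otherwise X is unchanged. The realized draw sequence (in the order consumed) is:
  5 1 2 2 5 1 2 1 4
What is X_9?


2

t=0: X=3, d=5 → hold, X_1=3
t=1: X=3, d=1 → birth, X_2=4
t=2: X=4, d=2 → death, X_3=3
t=3: X=3, d=2 → death, X_4=2
t=4: X=2, d=5 → hold, X_5=2
t=5: X=2, d=1 → birth, X_6=3
t=6: X=3, d=2 → death, X_7=2
t=7: X=2, d=1 → birth, X_8=3
t=8: X=3, d=4 → death, X_9=2


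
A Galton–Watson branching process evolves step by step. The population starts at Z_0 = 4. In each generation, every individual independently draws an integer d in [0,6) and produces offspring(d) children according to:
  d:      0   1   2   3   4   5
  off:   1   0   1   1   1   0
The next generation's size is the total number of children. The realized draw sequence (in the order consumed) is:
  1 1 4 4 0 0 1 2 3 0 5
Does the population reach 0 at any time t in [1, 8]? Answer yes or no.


gen 0: Z_0=4, draws=[1, 1, 4, 4], offspring=[0, 0, 1, 1], Z_1=2
gen 1: Z_1=2, draws=[0, 0], offspring=[1, 1], Z_2=2
gen 2: Z_2=2, draws=[1, 2], offspring=[0, 1], Z_3=1
gen 3: Z_3=1, draws=[3], offspring=[1], Z_4=1
gen 4: Z_4=1, draws=[0], offspring=[1], Z_5=1
gen 5: Z_5=1, draws=[5], offspring=[0], Z_6=0
gen 6: Z_6=0, draws=[], offspring=[], Z_7=0
gen 7: Z_7=0, draws=[], offspring=[], Z_8=0

yes


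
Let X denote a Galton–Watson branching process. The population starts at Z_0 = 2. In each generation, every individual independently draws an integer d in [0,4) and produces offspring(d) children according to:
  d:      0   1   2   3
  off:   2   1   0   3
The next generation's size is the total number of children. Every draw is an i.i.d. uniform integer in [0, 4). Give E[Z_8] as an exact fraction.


6561/128

Outcome values over d=0..3: [2, 1, 0, 3]
Σy = 6, Σy² = 14, M = 4
μ = 6/4 = 3/2,  σ² = 14/4 − (3/2)² = 5/4
E[Z_0] = 2
E[Z_1] = 3/2·E[Z_0] = 3
E[Z_2] = 3/2·E[Z_1] = 9/2
E[Z_3] = 3/2·E[Z_2] = 27/4
E[Z_4] = 3/2·E[Z_3] = 81/8
E[Z_5] = 3/2·E[Z_4] = 243/16
E[Z_6] = 3/2·E[Z_5] = 729/32
E[Z_7] = 3/2·E[Z_6] = 2187/64
E[Z_8] = 3/2·E[Z_7] = 6561/128


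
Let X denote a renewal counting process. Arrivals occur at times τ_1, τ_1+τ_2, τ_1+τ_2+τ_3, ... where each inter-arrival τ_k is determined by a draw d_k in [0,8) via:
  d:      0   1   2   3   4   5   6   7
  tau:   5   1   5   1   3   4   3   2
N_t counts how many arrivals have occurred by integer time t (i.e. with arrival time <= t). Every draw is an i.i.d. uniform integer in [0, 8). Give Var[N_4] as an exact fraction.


Inter-arrival values over d=0..7: [5, 1, 5, 1, 3, 4, 3, 2]
Each d has probability 1/8, so the pmf of τ is: f(1) = 1/4, f(2) = 1/8, f(3) = 1/4, f(4) = 1/8, f(5) = 1/4
Let p_n(j) = P(N_n = j), with p_0 = [1]. Condition on τ_1: p_n(0) = P(τ > n), and for j >= 1, p_n(j) = Σ_{k<=n} f(k)·p_{n−k}(j−1)
p_1 = [3/4, 1/4]  (j = 0..1)
p_2 = [5/8, 5/16, 1/16]  (j = 0..2)
p_3 = [3/8, 1/2, 7/64, 1/64]  (j = 0..3)
p_4 = [1/4, 31/64, 29/128, 9/256, 1/256]  (j = 0..4)
E[N_4] = Σ j·p_4(j) = 271/256;  E[N_4²] = Σ j²·p_4(j) = 453/256
Var[N_4] = 453/256 − (271/256)² = 42527/65536

42527/65536


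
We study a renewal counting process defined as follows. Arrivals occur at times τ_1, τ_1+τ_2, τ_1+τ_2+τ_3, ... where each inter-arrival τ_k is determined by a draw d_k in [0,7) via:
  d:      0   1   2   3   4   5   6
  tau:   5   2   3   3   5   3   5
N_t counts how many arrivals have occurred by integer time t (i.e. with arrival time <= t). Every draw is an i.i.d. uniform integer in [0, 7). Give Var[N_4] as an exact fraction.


Inter-arrival values over d=0..6: [5, 2, 3, 3, 5, 3, 5]
Each d has probability 1/7, so the pmf of τ is: f(2) = 1/7, f(3) = 3/7, f(5) = 3/7
Let p_n(j) = P(N_n = j), with p_0 = [1]. Condition on τ_1: p_n(0) = P(τ > n), and for j >= 1, p_n(j) = Σ_{k<=n} f(k)·p_{n−k}(j−1)
p_1 = [1]  (j = 0)
p_2 = [6/7, 1/7]  (j = 0..1)
p_3 = [3/7, 4/7]  (j = 0..1)
p_4 = [3/7, 27/49, 1/49]  (j = 0..2)
E[N_4] = Σ j·p_4(j) = 29/49;  E[N_4²] = Σ j²·p_4(j) = 31/49
Var[N_4] = 31/49 − (29/49)² = 678/2401

678/2401


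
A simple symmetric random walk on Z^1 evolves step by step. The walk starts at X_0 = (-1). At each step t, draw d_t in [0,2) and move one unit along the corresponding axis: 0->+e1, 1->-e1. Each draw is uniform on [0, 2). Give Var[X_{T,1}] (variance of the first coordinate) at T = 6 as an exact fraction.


6

Outcome values over d=0..1: [1, -1]
Σy = 0, Σy² = 2, M = 2
μ = 0/2 = 0,  σ² = 2/2 − (0)² = 1
Independent increments: Var[X_6] = 6·σ² = 6·(1) = 6


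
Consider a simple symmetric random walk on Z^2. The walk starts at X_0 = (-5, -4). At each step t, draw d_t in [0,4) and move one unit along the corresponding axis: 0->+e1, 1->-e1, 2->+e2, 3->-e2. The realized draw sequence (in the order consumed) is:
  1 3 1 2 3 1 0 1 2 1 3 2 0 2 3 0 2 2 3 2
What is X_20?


(-7, -2)

t=0: X=(-5, -4), d=1 → -e1, X_1=(-6, -4)
t=1: X=(-6, -4), d=3 → -e2, X_2=(-6, -5)
t=2: X=(-6, -5), d=1 → -e1, X_3=(-7, -5)
t=3: X=(-7, -5), d=2 → +e2, X_4=(-7, -4)
t=4: X=(-7, -4), d=3 → -e2, X_5=(-7, -5)
t=5: X=(-7, -5), d=1 → -e1, X_6=(-8, -5)
t=6: X=(-8, -5), d=0 → +e1, X_7=(-7, -5)
t=7: X=(-7, -5), d=1 → -e1, X_8=(-8, -5)
t=8: X=(-8, -5), d=2 → +e2, X_9=(-8, -4)
t=9: X=(-8, -4), d=1 → -e1, X_10=(-9, -4)
t=10: X=(-9, -4), d=3 → -e2, X_11=(-9, -5)
t=11: X=(-9, -5), d=2 → +e2, X_12=(-9, -4)
t=12: X=(-9, -4), d=0 → +e1, X_13=(-8, -4)
t=13: X=(-8, -4), d=2 → +e2, X_14=(-8, -3)
t=14: X=(-8, -3), d=3 → -e2, X_15=(-8, -4)
t=15: X=(-8, -4), d=0 → +e1, X_16=(-7, -4)
t=16: X=(-7, -4), d=2 → +e2, X_17=(-7, -3)
t=17: X=(-7, -3), d=2 → +e2, X_18=(-7, -2)
t=18: X=(-7, -2), d=3 → -e2, X_19=(-7, -3)
t=19: X=(-7, -3), d=2 → +e2, X_20=(-7, -2)


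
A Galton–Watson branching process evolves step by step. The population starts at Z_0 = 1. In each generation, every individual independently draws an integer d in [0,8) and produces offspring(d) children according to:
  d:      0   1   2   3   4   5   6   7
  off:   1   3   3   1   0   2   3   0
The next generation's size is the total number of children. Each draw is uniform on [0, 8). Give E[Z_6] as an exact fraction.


Outcome values over d=0..7: [1, 3, 3, 1, 0, 2, 3, 0]
Σy = 13, Σy² = 33, M = 8
μ = 13/8 = 13/8,  σ² = 33/8 − (13/8)² = 95/64
E[Z_0] = 1
E[Z_1] = 13/8·E[Z_0] = 13/8
E[Z_2] = 13/8·E[Z_1] = 169/64
E[Z_3] = 13/8·E[Z_2] = 2197/512
E[Z_4] = 13/8·E[Z_3] = 28561/4096
E[Z_5] = 13/8·E[Z_4] = 371293/32768
E[Z_6] = 13/8·E[Z_5] = 4826809/262144

4826809/262144


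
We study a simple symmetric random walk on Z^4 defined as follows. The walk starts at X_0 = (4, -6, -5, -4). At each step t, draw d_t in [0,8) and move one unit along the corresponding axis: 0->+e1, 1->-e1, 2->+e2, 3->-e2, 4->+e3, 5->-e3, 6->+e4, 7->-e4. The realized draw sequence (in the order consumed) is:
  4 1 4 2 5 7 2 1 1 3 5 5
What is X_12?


(1, -5, -6, -5)

t=0: X=(4, -6, -5, -4), d=4 → +e3, X_1=(4, -6, -4, -4)
t=1: X=(4, -6, -4, -4), d=1 → -e1, X_2=(3, -6, -4, -4)
t=2: X=(3, -6, -4, -4), d=4 → +e3, X_3=(3, -6, -3, -4)
t=3: X=(3, -6, -3, -4), d=2 → +e2, X_4=(3, -5, -3, -4)
t=4: X=(3, -5, -3, -4), d=5 → -e3, X_5=(3, -5, -4, -4)
t=5: X=(3, -5, -4, -4), d=7 → -e4, X_6=(3, -5, -4, -5)
t=6: X=(3, -5, -4, -5), d=2 → +e2, X_7=(3, -4, -4, -5)
t=7: X=(3, -4, -4, -5), d=1 → -e1, X_8=(2, -4, -4, -5)
t=8: X=(2, -4, -4, -5), d=1 → -e1, X_9=(1, -4, -4, -5)
t=9: X=(1, -4, -4, -5), d=3 → -e2, X_10=(1, -5, -4, -5)
t=10: X=(1, -5, -4, -5), d=5 → -e3, X_11=(1, -5, -5, -5)
t=11: X=(1, -5, -5, -5), d=5 → -e3, X_12=(1, -5, -6, -5)


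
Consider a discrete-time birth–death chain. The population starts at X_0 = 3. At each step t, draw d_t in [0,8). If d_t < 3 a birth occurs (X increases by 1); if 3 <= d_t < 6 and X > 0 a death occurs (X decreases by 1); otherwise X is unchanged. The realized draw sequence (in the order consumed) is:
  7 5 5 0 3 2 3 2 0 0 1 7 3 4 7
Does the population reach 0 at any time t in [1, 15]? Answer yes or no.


t=0: X=3, d=7 → hold, X_1=3
t=1: X=3, d=5 → death, X_2=2
t=2: X=2, d=5 → death, X_3=1
t=3: X=1, d=0 → birth, X_4=2
t=4: X=2, d=3 → death, X_5=1
t=5: X=1, d=2 → birth, X_6=2
t=6: X=2, d=3 → death, X_7=1
t=7: X=1, d=2 → birth, X_8=2
t=8: X=2, d=0 → birth, X_9=3
t=9: X=3, d=0 → birth, X_10=4
t=10: X=4, d=1 → birth, X_11=5
t=11: X=5, d=7 → hold, X_12=5
t=12: X=5, d=3 → death, X_13=4
t=13: X=4, d=4 → death, X_14=3
t=14: X=3, d=7 → hold, X_15=3

no


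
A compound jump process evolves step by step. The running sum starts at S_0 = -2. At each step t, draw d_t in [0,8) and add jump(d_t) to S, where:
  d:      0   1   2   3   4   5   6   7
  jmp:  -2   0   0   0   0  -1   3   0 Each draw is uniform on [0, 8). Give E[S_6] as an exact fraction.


-2

Outcome values over d=0..7: [-2, 0, 0, 0, 0, -1, 3, 0]
Σy = 0, Σy² = 14, M = 8
μ = 0/8 = 0,  σ² = 14/8 − (0)² = 7/4
E[S_6] = -2 + 6·(0) = -2


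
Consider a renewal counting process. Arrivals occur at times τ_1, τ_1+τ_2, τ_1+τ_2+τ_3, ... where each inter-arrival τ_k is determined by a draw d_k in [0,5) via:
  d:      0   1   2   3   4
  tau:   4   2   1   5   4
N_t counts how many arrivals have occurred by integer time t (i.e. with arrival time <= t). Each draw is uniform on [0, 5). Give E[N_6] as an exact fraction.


Inter-arrival values over d=0..4: [4, 2, 1, 5, 4]
Each d has probability 1/5, so the pmf of τ is: f(1) = 1/5, f(2) = 1/5, f(4) = 2/5, f(5) = 1/5
Renewal equation for m(n) = E[N_n]: condition on τ_1 = k (if k <= n, one arrival plus a fresh copy on the remaining n−k steps): m(n) = F(n) + Σ_{k<=n} f(k)·m(n−k), where F(n) = P(τ <= n) and m(0) = 0
m(1) = F(1) = 1/5
m(2) = F(2) + f(1)·m(1) = 2/5 + 1/5·1/5 = 11/25
m(3) = F(3) + f(1)·m(2) + f(2)·m(1) = 2/5 + 1/5·11/25 + 1/5·1/5 = 66/125
m(4) = F(4) + f(1)·m(3) + f(2)·m(2) = 4/5 + 1/5·66/125 + 1/5·11/25 = 621/625
m(5) = F(5) + f(1)·m(4) + f(2)·m(3) + f(4)·m(1) = 1 + 1/5·621/625 + 1/5·66/125 + 2/5·1/5 = 4326/3125
m(6) = F(6) + f(1)·m(5) + f(2)·m(4) + f(4)·m(2) + f(5)·m(1) = 1 + 1/5·4326/3125 + 1/5·621/625 + 2/5·11/25 + 1/5·1/5 = 26431/15625
E[N_6] = m(6) = 26431/15625

26431/15625


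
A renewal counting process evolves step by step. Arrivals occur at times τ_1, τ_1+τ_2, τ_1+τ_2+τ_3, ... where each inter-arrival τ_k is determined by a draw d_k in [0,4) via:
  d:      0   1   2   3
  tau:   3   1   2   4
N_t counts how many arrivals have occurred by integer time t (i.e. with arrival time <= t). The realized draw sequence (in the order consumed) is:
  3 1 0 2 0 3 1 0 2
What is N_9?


draw d_1=3: τ_1=4, arrival time A_1=4
draw d_2=1: τ_2=1, arrival time A_2=5
draw d_3=0: τ_3=3, arrival time A_3=8
draw d_4=2: τ_4=2, arrival time A_4=10
draw d_5=0: τ_5=3, arrival time A_5=13
draw d_6=3: τ_6=4, arrival time A_6=17
draw d_7=1: τ_7=1, arrival time A_7=18
draw d_8=0: τ_8=3, arrival time A_8=21
draw d_9=2: τ_9=2, arrival time A_9=23
N_t over t=0..9: 0:0 1:0 2:0 3:0 4:1 5:2 6:2 7:2 8:3 9:3

3


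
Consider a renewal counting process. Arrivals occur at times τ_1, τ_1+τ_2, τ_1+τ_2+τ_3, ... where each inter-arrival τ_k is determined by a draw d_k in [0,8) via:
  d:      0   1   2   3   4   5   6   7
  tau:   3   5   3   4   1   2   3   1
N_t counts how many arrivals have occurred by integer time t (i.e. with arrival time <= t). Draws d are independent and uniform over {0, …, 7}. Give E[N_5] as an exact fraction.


1657/1024

Inter-arrival values over d=0..7: [3, 5, 3, 4, 1, 2, 3, 1]
Each d has probability 1/8, so the pmf of τ is: f(1) = 1/4, f(2) = 1/8, f(3) = 3/8, f(4) = 1/8, f(5) = 1/8
Renewal equation for m(n) = E[N_n]: condition on τ_1 = k (if k <= n, one arrival plus a fresh copy on the remaining n−k steps): m(n) = F(n) + Σ_{k<=n} f(k)·m(n−k), where F(n) = P(τ <= n) and m(0) = 0
m(1) = F(1) = 1/4
m(2) = F(2) + f(1)·m(1) = 3/8 + 1/4·1/4 = 7/16
m(3) = F(3) + f(1)·m(2) + f(2)·m(1) = 3/4 + 1/4·7/16 + 1/8·1/4 = 57/64
m(4) = F(4) + f(1)·m(3) + f(2)·m(2) + f(3)·m(1) = 7/8 + 1/4·57/64 + 1/8·7/16 + 3/8·1/4 = 319/256
m(5) = F(5) + f(1)·m(4) + f(2)·m(3) + f(3)·m(2) + f(4)·m(1) = 1 + 1/4·319/256 + 1/8·57/64 + 3/8·7/16 + 1/8·1/4 = 1657/1024
E[N_5] = m(5) = 1657/1024


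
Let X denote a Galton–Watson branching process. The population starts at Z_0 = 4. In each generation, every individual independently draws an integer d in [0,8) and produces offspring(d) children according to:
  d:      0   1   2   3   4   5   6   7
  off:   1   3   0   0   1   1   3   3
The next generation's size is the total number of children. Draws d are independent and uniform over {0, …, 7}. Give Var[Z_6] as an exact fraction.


Outcome values over d=0..7: [1, 3, 0, 0, 1, 1, 3, 3]
Σy = 12, Σy² = 30, M = 8
μ = 12/8 = 3/2,  σ² = 30/8 − (3/2)² = 3/2
V_0 = 0, E_0 = 4
V_1 = 3/2·E_0 + (3/2)²·V_0 = 6;  E_1 = 6
V_2 = 3/2·E_1 + (3/2)²·V_1 = 45/2;  E_2 = 9
V_3 = 3/2·E_2 + (3/2)²·V_2 = 513/8;  E_3 = 27/2
V_4 = 3/2·E_3 + (3/2)²·V_3 = 5265/32;  E_4 = 81/4
V_5 = 3/2·E_4 + (3/2)²·V_4 = 51273/128;  E_5 = 243/8
V_6 = 3/2·E_5 + (3/2)²·V_5 = 484785/512;  E_6 = 729/16

484785/512


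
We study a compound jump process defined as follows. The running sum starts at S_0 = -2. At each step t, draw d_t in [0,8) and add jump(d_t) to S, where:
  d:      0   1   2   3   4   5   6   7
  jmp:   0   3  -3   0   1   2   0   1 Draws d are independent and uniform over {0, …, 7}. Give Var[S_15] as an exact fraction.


Outcome values over d=0..7: [0, 3, -3, 0, 1, 2, 0, 1]
Σy = 4, Σy² = 24, M = 8
μ = 4/8 = 1/2,  σ² = 24/8 − (1/2)² = 11/4
Independent increments: Var[S_15] = 15·σ² = 15·(11/4) = 165/4

165/4


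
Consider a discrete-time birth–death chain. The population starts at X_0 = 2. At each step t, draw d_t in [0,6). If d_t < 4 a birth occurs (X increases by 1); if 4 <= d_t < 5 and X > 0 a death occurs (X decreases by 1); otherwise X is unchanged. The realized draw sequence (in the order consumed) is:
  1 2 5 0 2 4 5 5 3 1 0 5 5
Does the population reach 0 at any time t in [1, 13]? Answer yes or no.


t=0: X=2, d=1 → birth, X_1=3
t=1: X=3, d=2 → birth, X_2=4
t=2: X=4, d=5 → hold, X_3=4
t=3: X=4, d=0 → birth, X_4=5
t=4: X=5, d=2 → birth, X_5=6
t=5: X=6, d=4 → death, X_6=5
t=6: X=5, d=5 → hold, X_7=5
t=7: X=5, d=5 → hold, X_8=5
t=8: X=5, d=3 → birth, X_9=6
t=9: X=6, d=1 → birth, X_10=7
t=10: X=7, d=0 → birth, X_11=8
t=11: X=8, d=5 → hold, X_12=8
t=12: X=8, d=5 → hold, X_13=8

no


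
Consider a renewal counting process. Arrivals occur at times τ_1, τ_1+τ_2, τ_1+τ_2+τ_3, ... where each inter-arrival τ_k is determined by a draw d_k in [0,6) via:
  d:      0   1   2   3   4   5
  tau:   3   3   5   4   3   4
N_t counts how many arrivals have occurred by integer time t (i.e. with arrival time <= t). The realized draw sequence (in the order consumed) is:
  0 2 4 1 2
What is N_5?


1

draw d_1=0: τ_1=3, arrival time A_1=3
draw d_2=2: τ_2=5, arrival time A_2=8
draw d_3=4: τ_3=3, arrival time A_3=11
draw d_4=1: τ_4=3, arrival time A_4=14
draw d_5=2: τ_5=5, arrival time A_5=19
N_t over t=0..5: 0:0 1:0 2:0 3:1 4:1 5:1


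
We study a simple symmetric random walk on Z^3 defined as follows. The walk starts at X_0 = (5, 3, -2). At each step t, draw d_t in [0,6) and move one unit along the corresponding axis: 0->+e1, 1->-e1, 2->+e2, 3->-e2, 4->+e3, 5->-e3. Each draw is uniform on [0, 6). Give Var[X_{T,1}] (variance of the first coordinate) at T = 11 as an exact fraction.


11/3

Outcome values over d=0..5: [1, -1, 0, 0, 0, 0]
Σy = 0, Σy² = 2, M = 6
μ = 0/6 = 0,  σ² = 2/6 − (0)² = 1/3
Independent increments: Var[X_11] = 11·σ² = 11·(1/3) = 11/3


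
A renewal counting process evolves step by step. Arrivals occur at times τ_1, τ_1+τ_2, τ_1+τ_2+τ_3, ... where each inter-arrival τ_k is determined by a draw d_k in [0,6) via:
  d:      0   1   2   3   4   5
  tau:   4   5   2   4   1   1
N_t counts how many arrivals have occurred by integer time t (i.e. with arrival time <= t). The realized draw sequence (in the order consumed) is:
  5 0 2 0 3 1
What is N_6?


draw d_1=5: τ_1=1, arrival time A_1=1
draw d_2=0: τ_2=4, arrival time A_2=5
draw d_3=2: τ_3=2, arrival time A_3=7
draw d_4=0: τ_4=4, arrival time A_4=11
draw d_5=3: τ_5=4, arrival time A_5=15
draw d_6=1: τ_6=5, arrival time A_6=20
N_t over t=0..6: 0:0 1:1 2:1 3:1 4:1 5:2 6:2

2


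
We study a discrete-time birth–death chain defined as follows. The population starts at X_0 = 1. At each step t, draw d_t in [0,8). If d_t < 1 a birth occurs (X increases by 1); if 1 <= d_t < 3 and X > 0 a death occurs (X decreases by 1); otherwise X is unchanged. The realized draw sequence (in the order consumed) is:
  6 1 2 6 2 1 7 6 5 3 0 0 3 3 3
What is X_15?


t=0: X=1, d=6 → hold, X_1=1
t=1: X=1, d=1 → death, X_2=0
t=2: X=0, d=2 → hold, X_3=0
t=3: X=0, d=6 → hold, X_4=0
t=4: X=0, d=2 → hold, X_5=0
t=5: X=0, d=1 → hold, X_6=0
t=6: X=0, d=7 → hold, X_7=0
t=7: X=0, d=6 → hold, X_8=0
t=8: X=0, d=5 → hold, X_9=0
t=9: X=0, d=3 → hold, X_10=0
t=10: X=0, d=0 → birth, X_11=1
t=11: X=1, d=0 → birth, X_12=2
t=12: X=2, d=3 → hold, X_13=2
t=13: X=2, d=3 → hold, X_14=2
t=14: X=2, d=3 → hold, X_15=2

2


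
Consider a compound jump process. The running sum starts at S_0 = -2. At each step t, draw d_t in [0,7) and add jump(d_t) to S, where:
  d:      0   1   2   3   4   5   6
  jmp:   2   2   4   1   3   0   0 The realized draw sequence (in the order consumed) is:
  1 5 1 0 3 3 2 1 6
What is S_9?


12

t=0: S=-2, d=1, jump=2, S_1=0
t=1: S=0, d=5, jump=0, S_2=0
t=2: S=0, d=1, jump=2, S_3=2
t=3: S=2, d=0, jump=2, S_4=4
t=4: S=4, d=3, jump=1, S_5=5
t=5: S=5, d=3, jump=1, S_6=6
t=6: S=6, d=2, jump=4, S_7=10
t=7: S=10, d=1, jump=2, S_8=12
t=8: S=12, d=6, jump=0, S_9=12


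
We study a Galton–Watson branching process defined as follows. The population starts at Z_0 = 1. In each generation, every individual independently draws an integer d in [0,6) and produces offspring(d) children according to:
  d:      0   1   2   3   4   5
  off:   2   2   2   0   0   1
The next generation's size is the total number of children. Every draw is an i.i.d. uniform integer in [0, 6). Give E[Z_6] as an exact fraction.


117649/46656

Outcome values over d=0..5: [2, 2, 2, 0, 0, 1]
Σy = 7, Σy² = 13, M = 6
μ = 7/6 = 7/6,  σ² = 13/6 − (7/6)² = 29/36
E[Z_0] = 1
E[Z_1] = 7/6·E[Z_0] = 7/6
E[Z_2] = 7/6·E[Z_1] = 49/36
E[Z_3] = 7/6·E[Z_2] = 343/216
E[Z_4] = 7/6·E[Z_3] = 2401/1296
E[Z_5] = 7/6·E[Z_4] = 16807/7776
E[Z_6] = 7/6·E[Z_5] = 117649/46656


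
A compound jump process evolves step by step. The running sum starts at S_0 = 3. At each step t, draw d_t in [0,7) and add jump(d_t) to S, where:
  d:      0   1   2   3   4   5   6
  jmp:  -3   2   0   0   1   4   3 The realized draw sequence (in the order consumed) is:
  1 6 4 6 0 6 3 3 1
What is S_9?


t=0: S=3, d=1, jump=2, S_1=5
t=1: S=5, d=6, jump=3, S_2=8
t=2: S=8, d=4, jump=1, S_3=9
t=3: S=9, d=6, jump=3, S_4=12
t=4: S=12, d=0, jump=-3, S_5=9
t=5: S=9, d=6, jump=3, S_6=12
t=6: S=12, d=3, jump=0, S_7=12
t=7: S=12, d=3, jump=0, S_8=12
t=8: S=12, d=1, jump=2, S_9=14

14


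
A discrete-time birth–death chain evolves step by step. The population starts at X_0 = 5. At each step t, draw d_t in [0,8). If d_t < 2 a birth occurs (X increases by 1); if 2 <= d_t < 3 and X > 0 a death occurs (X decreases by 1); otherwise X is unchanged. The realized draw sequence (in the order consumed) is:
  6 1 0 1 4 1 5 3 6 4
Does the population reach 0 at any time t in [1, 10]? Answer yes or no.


t=0: X=5, d=6 → hold, X_1=5
t=1: X=5, d=1 → birth, X_2=6
t=2: X=6, d=0 → birth, X_3=7
t=3: X=7, d=1 → birth, X_4=8
t=4: X=8, d=4 → hold, X_5=8
t=5: X=8, d=1 → birth, X_6=9
t=6: X=9, d=5 → hold, X_7=9
t=7: X=9, d=3 → hold, X_8=9
t=8: X=9, d=6 → hold, X_9=9
t=9: X=9, d=4 → hold, X_10=9

no
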